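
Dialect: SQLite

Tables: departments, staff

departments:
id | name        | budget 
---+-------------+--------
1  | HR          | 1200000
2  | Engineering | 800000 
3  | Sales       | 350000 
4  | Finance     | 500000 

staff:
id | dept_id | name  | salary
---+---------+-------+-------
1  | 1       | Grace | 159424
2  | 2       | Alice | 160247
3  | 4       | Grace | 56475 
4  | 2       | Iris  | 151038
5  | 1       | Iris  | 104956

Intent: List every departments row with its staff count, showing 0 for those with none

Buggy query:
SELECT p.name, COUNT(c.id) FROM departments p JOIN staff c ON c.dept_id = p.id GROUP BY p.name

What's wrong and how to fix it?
Bug: An inner join excludes parents with zero children

Fix: Switch to LEFT JOIN to retain unmatched parent rows

Corrected query:
SELECT p.name, COUNT(c.id) FROM departments p LEFT JOIN staff c ON c.dept_id = p.id GROUP BY p.name

Result:
name        | COUNT(c.id)
------------+------------
Engineering | 2          
Finance     | 1          
HR          | 2          
Sales       | 0          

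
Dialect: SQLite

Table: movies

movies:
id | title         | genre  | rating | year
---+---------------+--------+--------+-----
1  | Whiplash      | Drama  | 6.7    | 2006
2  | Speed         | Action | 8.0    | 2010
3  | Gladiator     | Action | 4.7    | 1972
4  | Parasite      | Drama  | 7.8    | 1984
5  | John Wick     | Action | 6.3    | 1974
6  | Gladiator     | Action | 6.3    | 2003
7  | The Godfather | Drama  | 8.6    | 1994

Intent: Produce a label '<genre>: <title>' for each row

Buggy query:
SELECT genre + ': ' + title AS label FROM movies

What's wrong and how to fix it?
Bug: '+' is numeric addition; on text columns SQLite converts them to 0 instead of concatenating

Fix: Replace + with || to concatenate text

Corrected query:
SELECT genre || ': ' || title AS label FROM movies

Result:
label               
--------------------
Drama: Whiplash     
Action: Speed       
Action: Gladiator   
Drama: Parasite     
Action: John Wick   
Action: Gladiator   
Drama: The Godfather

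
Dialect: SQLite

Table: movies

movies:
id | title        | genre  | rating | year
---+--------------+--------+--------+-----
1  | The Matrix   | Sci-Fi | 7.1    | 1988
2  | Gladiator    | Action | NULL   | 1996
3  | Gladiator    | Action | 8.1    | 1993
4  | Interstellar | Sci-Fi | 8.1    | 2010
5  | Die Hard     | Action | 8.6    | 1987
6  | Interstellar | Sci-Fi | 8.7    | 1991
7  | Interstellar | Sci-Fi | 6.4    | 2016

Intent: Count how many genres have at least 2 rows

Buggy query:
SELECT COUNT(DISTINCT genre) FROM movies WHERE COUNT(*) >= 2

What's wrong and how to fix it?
Bug: COUNT(*) cannot appear in WHERE; the per-group count doesn't exist yet

Fix: Group first with HAVING COUNT(*) >= 2, then COUNT the resulting groups

Corrected query:
SELECT COUNT(*) FROM (SELECT genre FROM movies GROUP BY genre HAVING COUNT(*) >= 2)

Result:
COUNT(*)
--------
2       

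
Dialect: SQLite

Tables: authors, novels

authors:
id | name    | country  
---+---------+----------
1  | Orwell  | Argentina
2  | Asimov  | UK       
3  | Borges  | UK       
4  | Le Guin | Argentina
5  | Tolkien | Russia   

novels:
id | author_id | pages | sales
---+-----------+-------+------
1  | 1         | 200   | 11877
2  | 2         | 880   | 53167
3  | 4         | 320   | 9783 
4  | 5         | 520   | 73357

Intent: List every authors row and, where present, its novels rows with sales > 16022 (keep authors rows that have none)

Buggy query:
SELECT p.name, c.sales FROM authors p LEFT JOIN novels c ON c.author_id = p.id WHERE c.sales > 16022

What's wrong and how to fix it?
Bug: Filtering c.sales in WHERE discards the NULL rows produced by LEFT JOIN, turning it into an inner join

Fix: Put 'c.sales > 16022' in the JOIN's ON clause instead of WHERE

Corrected query:
SELECT p.name, c.sales FROM authors p LEFT JOIN novels c ON c.author_id = p.id AND c.sales > 16022

Result:
name    | sales
--------+------
Orwell  | NULL 
Asimov  | 53167
Borges  | NULL 
Le Guin | NULL 
Tolkien | 73357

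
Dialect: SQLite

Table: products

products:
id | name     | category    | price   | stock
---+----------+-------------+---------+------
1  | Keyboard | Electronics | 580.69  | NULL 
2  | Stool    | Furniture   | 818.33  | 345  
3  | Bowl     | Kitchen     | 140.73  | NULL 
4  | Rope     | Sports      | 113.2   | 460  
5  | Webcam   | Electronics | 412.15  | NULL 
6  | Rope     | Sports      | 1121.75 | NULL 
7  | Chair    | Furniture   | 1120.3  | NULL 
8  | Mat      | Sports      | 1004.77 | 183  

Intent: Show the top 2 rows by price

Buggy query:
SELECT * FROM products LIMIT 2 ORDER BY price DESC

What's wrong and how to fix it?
Bug: LIMIT must come after ORDER BY

Fix: Sort with ORDER BY, then apply LIMIT

Corrected query:
SELECT * FROM products ORDER BY price DESC LIMIT 2

Result:
id | name  | category  | price   | stock
---+-------+-----------+---------+------
6  | Rope  | Sports    | 1121.75 | NULL 
7  | Chair | Furniture | 1120.3  | NULL 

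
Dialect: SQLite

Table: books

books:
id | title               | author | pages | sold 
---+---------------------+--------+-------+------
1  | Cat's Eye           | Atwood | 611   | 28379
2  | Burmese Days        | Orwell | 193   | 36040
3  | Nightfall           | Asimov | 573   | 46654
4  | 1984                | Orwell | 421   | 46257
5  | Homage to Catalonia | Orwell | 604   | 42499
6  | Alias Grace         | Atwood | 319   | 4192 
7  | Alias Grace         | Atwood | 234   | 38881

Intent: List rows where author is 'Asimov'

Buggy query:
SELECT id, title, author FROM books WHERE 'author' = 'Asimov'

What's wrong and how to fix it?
Bug: 'author' in single quotes is a string literal, not the column; the comparison is literal-vs-literal and never true

Fix: Reference the column as author without single quotes

Corrected query:
SELECT id, title, author FROM books WHERE author = 'Asimov'

Result:
id | title     | author
---+-----------+-------
3  | Nightfall | Asimov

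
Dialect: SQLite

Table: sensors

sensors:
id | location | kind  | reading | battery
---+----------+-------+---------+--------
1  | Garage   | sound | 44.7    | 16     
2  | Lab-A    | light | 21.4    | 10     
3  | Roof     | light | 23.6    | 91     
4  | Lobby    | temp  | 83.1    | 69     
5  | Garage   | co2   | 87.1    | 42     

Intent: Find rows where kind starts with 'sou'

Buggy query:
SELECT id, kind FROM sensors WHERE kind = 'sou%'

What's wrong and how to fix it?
Bug: Wildcards only work with LIKE; '=' treats '%' as a literal character

Fix: Replace '=' with LIKE so 'sou%' is treated as a pattern

Corrected query:
SELECT id, kind FROM sensors WHERE kind LIKE 'sou%'

Result:
id | kind 
---+------
1  | sound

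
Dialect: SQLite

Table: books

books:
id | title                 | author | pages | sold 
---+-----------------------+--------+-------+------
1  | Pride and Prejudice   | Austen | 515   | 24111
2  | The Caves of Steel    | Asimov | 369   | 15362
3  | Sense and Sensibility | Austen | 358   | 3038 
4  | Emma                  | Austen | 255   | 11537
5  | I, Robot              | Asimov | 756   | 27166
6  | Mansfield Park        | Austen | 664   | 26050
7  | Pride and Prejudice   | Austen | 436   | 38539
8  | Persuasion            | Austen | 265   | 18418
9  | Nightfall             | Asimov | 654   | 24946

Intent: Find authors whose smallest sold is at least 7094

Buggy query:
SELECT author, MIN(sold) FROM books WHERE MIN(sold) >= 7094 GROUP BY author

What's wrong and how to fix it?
Bug: Aggregates like MIN are computed per group after WHERE runs

Fix: Use HAVING for the per-group MIN condition

Corrected query:
SELECT author, MIN(sold) FROM books GROUP BY author HAVING MIN(sold) >= 7094

Result:
author | MIN(sold)
-------+----------
Asimov | 15362    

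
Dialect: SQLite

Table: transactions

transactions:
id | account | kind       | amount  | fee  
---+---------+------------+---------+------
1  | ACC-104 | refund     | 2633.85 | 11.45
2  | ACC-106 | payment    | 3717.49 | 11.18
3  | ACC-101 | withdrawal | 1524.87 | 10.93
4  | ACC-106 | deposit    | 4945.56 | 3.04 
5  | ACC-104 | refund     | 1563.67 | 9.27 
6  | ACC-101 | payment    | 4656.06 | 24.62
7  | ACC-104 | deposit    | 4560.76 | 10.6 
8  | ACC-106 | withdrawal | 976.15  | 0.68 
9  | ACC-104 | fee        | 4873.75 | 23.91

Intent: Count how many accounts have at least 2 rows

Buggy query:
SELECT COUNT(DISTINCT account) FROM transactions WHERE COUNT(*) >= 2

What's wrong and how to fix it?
Bug: WHERE filters individual rows, not groups, so a group-level COUNT is invalid there

Fix: Use a subquery that GROUPs and filters with HAVING, then count its rows

Corrected query:
SELECT COUNT(*) FROM (SELECT account FROM transactions GROUP BY account HAVING COUNT(*) >= 2)

Result:
COUNT(*)
--------
3       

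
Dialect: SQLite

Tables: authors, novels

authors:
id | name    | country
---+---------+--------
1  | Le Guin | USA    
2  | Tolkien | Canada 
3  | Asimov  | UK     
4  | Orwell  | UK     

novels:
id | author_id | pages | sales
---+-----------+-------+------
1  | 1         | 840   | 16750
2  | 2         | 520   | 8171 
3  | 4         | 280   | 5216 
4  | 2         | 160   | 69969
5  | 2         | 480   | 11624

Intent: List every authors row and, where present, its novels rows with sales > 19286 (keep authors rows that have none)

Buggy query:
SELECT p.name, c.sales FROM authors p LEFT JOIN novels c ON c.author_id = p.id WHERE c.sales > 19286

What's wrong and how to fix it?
Bug: Filtering c.sales in WHERE discards the NULL rows produced by LEFT JOIN, turning it into an inner join

Fix: Put 'c.sales > 19286' in the JOIN's ON clause instead of WHERE

Corrected query:
SELECT p.name, c.sales FROM authors p LEFT JOIN novels c ON c.author_id = p.id AND c.sales > 19286

Result:
name    | sales
--------+------
Le Guin | NULL 
Tolkien | 69969
Asimov  | NULL 
Orwell  | NULL 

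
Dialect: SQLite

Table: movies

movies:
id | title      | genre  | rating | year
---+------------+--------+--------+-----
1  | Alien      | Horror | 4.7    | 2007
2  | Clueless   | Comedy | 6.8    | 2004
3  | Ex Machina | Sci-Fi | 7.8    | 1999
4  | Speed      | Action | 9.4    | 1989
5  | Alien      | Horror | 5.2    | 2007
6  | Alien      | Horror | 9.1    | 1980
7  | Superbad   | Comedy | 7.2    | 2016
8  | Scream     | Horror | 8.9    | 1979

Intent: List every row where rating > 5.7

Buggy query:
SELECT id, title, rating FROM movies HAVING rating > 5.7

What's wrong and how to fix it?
Bug: This is a non-aggregate query (no GROUP BY, no aggregates), so in SQLite the HAVING clause is invalid here; a row-level condition belongs in WHERE

Fix: Use WHERE for row-level filtering

Corrected query:
SELECT id, title, rating FROM movies WHERE rating > 5.7

Result:
id | title      | rating
---+------------+-------
2  | Clueless   | 6.8   
3  | Ex Machina | 7.8   
4  | Speed      | 9.4   
6  | Alien      | 9.1   
7  | Superbad   | 7.2   
8  | Scream     | 8.9   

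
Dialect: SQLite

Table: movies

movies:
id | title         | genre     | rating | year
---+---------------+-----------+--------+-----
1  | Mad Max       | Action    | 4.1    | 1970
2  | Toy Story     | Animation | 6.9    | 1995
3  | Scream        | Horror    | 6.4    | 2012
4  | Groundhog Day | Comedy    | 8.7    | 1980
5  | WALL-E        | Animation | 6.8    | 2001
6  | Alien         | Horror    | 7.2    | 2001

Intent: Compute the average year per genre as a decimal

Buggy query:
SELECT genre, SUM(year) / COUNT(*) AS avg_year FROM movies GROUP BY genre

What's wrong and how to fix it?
Bug: Both operands are integers, so '/' performs integer division and truncates

Fix: Multiply by 1.0 (or CAST to REAL) to force floating-point division

Corrected query:
SELECT genre, SUM(year) * 1.0 / COUNT(*) AS avg_year FROM movies GROUP BY genre

Result:
genre     | avg_year
----------+---------
Action    | 1970    
Animation | 1998    
Comedy    | 1980    
Horror    | 2006.5  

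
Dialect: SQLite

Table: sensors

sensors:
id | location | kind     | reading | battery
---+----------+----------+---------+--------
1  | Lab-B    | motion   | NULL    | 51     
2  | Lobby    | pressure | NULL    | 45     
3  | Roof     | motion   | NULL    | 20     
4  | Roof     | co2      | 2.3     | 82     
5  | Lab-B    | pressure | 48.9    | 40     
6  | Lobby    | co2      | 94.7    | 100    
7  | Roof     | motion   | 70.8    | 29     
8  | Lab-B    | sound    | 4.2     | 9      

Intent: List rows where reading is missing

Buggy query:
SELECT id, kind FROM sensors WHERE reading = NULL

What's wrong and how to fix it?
Bug: '= NULL' is always unknown in SQL three-valued logic, so no rows match

Fix: Use IS NULL to test for NULL

Corrected query:
SELECT id, kind FROM sensors WHERE reading IS NULL

Result:
id | kind    
---+---------
1  | motion  
2  | pressure
3  | motion  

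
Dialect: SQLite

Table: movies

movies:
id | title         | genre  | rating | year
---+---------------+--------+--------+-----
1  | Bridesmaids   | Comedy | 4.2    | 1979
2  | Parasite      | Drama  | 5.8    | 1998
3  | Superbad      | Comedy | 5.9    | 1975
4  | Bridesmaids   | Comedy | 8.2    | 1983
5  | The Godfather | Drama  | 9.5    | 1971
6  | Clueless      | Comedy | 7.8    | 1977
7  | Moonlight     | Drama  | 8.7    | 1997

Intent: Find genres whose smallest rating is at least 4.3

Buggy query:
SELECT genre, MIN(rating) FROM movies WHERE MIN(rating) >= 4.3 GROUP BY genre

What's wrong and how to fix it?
Bug: MIN() in WHERE is a misuse of aggregate

Fix: Replace WHERE with HAVING after the GROUP BY

Corrected query:
SELECT genre, MIN(rating) FROM movies GROUP BY genre HAVING MIN(rating) >= 4.3

Result:
genre | MIN(rating)
------+------------
Drama | 5.8        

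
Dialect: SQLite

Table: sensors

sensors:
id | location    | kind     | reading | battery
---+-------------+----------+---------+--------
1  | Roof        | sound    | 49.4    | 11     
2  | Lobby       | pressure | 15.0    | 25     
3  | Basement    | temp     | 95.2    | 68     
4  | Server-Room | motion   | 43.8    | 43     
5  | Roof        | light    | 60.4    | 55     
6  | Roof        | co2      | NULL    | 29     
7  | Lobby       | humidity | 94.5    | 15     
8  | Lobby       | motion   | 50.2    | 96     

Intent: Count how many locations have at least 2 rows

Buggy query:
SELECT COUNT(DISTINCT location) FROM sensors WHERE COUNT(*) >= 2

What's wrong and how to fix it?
Bug: WHERE filters individual rows, not groups, so a group-level COUNT is invalid there

Fix: Group first with HAVING COUNT(*) >= 2, then COUNT the resulting groups

Corrected query:
SELECT COUNT(*) FROM (SELECT location FROM sensors GROUP BY location HAVING COUNT(*) >= 2)

Result:
COUNT(*)
--------
2       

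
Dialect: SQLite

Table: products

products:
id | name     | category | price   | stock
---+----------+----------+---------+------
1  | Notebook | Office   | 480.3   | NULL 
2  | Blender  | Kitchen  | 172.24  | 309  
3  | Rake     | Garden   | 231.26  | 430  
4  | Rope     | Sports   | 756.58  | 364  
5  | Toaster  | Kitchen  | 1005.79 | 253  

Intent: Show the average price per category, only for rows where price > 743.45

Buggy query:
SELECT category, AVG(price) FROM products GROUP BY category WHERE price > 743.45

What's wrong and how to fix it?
Bug: WHERE cannot follow GROUP BY

Fix: Move the WHERE clause before GROUP BY

Corrected query:
SELECT category, AVG(price) FROM products WHERE price > 743.45 GROUP BY category

Result:
category | AVG(price)
---------+-----------
Kitchen  | 1005.79   
Sports   | 756.58    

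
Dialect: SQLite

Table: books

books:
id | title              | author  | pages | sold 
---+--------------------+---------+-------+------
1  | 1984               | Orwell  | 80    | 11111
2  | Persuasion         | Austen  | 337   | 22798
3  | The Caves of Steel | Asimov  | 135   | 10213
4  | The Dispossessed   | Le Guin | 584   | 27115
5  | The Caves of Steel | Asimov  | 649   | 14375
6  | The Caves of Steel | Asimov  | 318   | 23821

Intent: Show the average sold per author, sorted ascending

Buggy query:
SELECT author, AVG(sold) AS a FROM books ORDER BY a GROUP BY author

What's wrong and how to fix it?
Bug: ORDER BY appears before GROUP BY; SQL clause order requires GROUP BY first

Fix: Reorder: SELECT … FROM … GROUP BY … ORDER BY …

Corrected query:
SELECT author, AVG(sold) AS a FROM books GROUP BY author ORDER BY a

Result:
author  | a           
--------+-------------
Orwell  | 11111       
Asimov  | 16136.333333
Austen  | 22798       
Le Guin | 27115       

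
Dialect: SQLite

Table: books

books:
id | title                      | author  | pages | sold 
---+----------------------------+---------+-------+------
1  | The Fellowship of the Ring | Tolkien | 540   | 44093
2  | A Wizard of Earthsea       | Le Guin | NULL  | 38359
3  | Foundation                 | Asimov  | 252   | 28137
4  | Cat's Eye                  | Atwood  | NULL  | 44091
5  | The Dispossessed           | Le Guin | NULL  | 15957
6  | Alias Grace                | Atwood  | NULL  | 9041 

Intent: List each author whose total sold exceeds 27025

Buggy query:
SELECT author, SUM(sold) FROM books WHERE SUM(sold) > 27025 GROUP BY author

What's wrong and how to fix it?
Bug: WHERE runs before GROUP BY, so aggregates aren't available there

Fix: Move the aggregate condition to a HAVING clause

Corrected query:
SELECT author, SUM(sold) FROM books GROUP BY author HAVING SUM(sold) > 27025

Result:
author  | SUM(sold)
--------+----------
Asimov  | 28137    
Atwood  | 53132    
Le Guin | 54316    
Tolkien | 44093    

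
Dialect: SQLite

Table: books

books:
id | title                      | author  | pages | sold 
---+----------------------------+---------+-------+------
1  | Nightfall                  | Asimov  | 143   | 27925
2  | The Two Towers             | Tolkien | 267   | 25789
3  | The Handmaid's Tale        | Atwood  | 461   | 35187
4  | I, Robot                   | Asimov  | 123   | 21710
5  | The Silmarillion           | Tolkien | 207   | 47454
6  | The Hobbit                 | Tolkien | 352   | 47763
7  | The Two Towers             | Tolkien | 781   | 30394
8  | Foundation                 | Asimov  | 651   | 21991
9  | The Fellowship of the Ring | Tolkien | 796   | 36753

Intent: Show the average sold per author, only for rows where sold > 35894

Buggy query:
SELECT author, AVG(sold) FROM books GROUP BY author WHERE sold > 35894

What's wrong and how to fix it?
Bug: WHERE cannot follow GROUP BY

Fix: Place WHERE between FROM and GROUP BY

Corrected query:
SELECT author, AVG(sold) FROM books WHERE sold > 35894 GROUP BY author

Result:
author  | AVG(sold)
--------+----------
Tolkien | 43990    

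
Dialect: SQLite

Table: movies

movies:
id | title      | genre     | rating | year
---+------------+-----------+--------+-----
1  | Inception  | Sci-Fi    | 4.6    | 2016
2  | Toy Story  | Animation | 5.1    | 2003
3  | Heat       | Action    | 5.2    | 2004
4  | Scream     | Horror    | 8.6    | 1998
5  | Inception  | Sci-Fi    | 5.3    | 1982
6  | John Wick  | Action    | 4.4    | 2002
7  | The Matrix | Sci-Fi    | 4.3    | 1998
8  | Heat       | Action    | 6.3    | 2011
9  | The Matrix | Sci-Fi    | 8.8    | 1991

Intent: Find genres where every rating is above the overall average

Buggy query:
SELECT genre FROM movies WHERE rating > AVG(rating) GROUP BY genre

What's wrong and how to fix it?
Bug: WHERE evaluates per row before aggregation, so AVG() is unavailable

Fix: Compute the overall average in a scalar subquery and compare each group's MIN against it in HAVING

Corrected query:
SELECT genre FROM movies GROUP BY genre HAVING MIN(rating) > (SELECT AVG(rating) FROM movies)

Result:
genre 
------
Horror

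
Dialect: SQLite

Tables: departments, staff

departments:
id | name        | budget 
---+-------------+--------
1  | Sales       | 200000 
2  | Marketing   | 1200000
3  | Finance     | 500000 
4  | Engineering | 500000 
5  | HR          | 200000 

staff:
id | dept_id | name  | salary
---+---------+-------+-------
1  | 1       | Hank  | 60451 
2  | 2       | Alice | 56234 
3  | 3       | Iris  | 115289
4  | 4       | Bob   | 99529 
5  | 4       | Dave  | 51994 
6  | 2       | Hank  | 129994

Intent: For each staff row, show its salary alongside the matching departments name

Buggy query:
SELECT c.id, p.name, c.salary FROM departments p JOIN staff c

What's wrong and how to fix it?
Bug: JOIN with no ON clause produces a cartesian product; every staff row pairs with every departments row

Fix: Add ON c.dept_id = p.id to the JOIN

Corrected query:
SELECT c.id, p.name, c.salary FROM departments p JOIN staff c ON c.dept_id = p.id

Result:
id | name        | salary
---+-------------+-------
1  | Sales       | 60451 
2  | Marketing   | 56234 
3  | Finance     | 115289
4  | Engineering | 99529 
5  | Engineering | 51994 
6  | Marketing   | 129994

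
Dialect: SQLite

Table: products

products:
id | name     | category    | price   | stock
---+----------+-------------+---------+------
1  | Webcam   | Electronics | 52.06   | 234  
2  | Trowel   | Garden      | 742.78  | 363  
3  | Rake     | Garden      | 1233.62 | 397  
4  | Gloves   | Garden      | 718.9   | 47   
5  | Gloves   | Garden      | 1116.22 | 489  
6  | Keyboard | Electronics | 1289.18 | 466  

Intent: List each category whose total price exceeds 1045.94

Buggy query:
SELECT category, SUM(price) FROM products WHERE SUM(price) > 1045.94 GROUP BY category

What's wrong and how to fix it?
Bug: SUM(price) is an aggregate, but WHERE filters rows before aggregation

Fix: Use HAVING (which filters groups after aggregation) instead of WHERE

Corrected query:
SELECT category, SUM(price) FROM products GROUP BY category HAVING SUM(price) > 1045.94

Result:
category    | SUM(price)
------------+-----------
Electronics | 1341.24   
Garden      | 3811.52   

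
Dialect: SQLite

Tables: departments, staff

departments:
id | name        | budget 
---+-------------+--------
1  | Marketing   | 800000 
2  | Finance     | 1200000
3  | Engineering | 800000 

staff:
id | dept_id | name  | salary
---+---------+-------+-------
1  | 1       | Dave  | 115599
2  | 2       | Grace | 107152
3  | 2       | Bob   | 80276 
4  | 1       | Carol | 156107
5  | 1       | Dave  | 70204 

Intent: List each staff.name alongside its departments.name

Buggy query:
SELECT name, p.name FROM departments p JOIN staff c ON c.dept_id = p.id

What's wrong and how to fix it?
Bug: Both tables have a 'name' column; the unqualified reference is ambiguous

Fix: Prefix ambiguous columns with the table alias

Corrected query:
SELECT c.name, p.name FROM departments p JOIN staff c ON c.dept_id = p.id

Result:
name  | name     
------+----------
Dave  | Marketing
Grace | Finance  
Bob   | Finance  
Carol | Marketing
Dave  | Marketing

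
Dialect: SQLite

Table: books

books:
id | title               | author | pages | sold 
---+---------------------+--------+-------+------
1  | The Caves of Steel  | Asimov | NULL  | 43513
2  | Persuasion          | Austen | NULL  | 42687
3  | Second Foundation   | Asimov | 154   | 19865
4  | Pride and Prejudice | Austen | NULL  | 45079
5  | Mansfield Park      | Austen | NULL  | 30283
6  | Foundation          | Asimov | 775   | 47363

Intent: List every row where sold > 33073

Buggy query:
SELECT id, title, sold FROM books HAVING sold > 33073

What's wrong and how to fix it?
Bug: HAVING filters the output of aggregation, but this query has no GROUP BY and no aggregate functions, so SQLite rejects it (HAVING clause on a non-aggregate query); the condition here is per row

Fix: Replace HAVING with WHERE since the condition applies to individual rows

Corrected query:
SELECT id, title, sold FROM books WHERE sold > 33073

Result:
id | title               | sold 
---+---------------------+------
1  | The Caves of Steel  | 43513
2  | Persuasion          | 42687
4  | Pride and Prejudice | 45079
6  | Foundation          | 47363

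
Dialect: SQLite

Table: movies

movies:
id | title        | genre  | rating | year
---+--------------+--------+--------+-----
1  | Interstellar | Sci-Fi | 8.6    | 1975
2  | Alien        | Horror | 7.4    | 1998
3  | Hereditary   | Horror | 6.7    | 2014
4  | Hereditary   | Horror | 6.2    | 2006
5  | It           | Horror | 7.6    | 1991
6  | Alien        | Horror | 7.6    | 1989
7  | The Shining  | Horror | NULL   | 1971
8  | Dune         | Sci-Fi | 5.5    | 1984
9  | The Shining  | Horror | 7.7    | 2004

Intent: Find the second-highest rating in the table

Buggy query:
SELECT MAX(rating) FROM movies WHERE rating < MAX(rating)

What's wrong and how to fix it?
Bug: The inner MAX is an aggregate inside WHERE, which is not allowed

Fix: Put the inner MAX in a scalar subquery

Corrected query:
SELECT MAX(rating) FROM movies WHERE rating < (SELECT MAX(rating) FROM movies)

Result:
MAX(rating)
-----------
7.7        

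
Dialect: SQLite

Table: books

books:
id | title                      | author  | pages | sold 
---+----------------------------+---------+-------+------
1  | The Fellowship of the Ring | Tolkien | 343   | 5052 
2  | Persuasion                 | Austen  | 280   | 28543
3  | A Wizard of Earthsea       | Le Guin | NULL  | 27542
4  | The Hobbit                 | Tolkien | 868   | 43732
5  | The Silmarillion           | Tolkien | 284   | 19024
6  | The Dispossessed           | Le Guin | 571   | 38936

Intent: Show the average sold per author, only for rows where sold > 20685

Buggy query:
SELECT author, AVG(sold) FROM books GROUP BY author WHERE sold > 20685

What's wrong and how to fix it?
Bug: WHERE cannot follow GROUP BY

Fix: Place WHERE between FROM and GROUP BY

Corrected query:
SELECT author, AVG(sold) FROM books WHERE sold > 20685 GROUP BY author

Result:
author  | AVG(sold)
--------+----------
Austen  | 28543    
Le Guin | 33239    
Tolkien | 43732    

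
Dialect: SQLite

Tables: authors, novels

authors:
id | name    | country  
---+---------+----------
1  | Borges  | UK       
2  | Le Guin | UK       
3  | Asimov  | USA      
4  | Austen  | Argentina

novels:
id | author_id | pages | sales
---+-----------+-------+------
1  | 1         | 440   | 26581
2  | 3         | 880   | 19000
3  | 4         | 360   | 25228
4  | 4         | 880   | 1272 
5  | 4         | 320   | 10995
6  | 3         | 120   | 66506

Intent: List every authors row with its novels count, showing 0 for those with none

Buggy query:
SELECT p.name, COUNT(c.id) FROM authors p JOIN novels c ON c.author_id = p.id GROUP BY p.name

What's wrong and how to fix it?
Bug: An inner join excludes parents with zero children

Fix: Use LEFT JOIN so parents without children still appear (COUNT(c.id) gives 0)

Corrected query:
SELECT p.name, COUNT(c.id) FROM authors p LEFT JOIN novels c ON c.author_id = p.id GROUP BY p.name

Result:
name    | COUNT(c.id)
--------+------------
Asimov  | 2          
Austen  | 3          
Borges  | 1          
Le Guin | 0          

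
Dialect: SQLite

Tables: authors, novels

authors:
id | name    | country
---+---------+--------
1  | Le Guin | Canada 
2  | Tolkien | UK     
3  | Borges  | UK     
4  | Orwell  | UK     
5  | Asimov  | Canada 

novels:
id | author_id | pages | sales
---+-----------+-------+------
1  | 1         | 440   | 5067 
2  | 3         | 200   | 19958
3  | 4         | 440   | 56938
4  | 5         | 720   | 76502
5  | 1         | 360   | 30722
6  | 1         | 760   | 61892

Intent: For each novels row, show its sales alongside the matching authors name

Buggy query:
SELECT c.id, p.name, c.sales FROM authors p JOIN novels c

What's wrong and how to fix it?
Bug: Missing join condition: each novels row is matched to all authors rows instead of just its own

Fix: Specify the join condition linking the foreign key to the parent id

Corrected query:
SELECT c.id, p.name, c.sales FROM authors p JOIN novels c ON c.author_id = p.id

Result:
id | name    | sales
---+---------+------
1  | Le Guin | 5067 
2  | Borges  | 19958
3  | Orwell  | 56938
4  | Asimov  | 76502
5  | Le Guin | 30722
6  | Le Guin | 61892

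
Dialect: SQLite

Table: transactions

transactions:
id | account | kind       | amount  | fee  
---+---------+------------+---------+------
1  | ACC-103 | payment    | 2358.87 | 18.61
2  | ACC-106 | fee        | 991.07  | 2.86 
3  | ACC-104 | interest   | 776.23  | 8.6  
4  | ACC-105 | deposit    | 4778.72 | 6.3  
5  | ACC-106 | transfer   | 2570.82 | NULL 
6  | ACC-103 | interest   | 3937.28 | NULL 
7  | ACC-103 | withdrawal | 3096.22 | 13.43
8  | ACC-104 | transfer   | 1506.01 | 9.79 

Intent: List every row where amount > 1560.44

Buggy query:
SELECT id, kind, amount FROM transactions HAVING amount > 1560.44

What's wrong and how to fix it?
Bug: HAVING filters the output of aggregation, but this query has no GROUP BY and no aggregate functions, so SQLite rejects it (HAVING clause on a non-aggregate query); the condition here is per row

Fix: Replace HAVING with WHERE since the condition applies to individual rows

Corrected query:
SELECT id, kind, amount FROM transactions WHERE amount > 1560.44

Result:
id | kind       | amount 
---+------------+--------
1  | payment    | 2358.87
4  | deposit    | 4778.72
5  | transfer   | 2570.82
6  | interest   | 3937.28
7  | withdrawal | 3096.22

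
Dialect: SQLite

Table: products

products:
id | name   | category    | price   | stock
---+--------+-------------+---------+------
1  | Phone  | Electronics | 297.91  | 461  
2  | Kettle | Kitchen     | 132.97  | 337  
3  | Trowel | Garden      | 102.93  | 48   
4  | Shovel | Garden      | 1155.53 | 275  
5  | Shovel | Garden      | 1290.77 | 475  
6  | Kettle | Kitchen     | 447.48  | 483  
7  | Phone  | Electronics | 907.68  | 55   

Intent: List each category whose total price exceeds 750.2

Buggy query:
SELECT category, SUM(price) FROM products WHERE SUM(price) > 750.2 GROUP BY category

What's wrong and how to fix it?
Bug: SUM(price) is an aggregate, but WHERE filters rows before aggregation

Fix: Use HAVING (which filters groups after aggregation) instead of WHERE

Corrected query:
SELECT category, SUM(price) FROM products GROUP BY category HAVING SUM(price) > 750.2

Result:
category    | SUM(price)
------------+-----------
Electronics | 1205.59   
Garden      | 2549.23   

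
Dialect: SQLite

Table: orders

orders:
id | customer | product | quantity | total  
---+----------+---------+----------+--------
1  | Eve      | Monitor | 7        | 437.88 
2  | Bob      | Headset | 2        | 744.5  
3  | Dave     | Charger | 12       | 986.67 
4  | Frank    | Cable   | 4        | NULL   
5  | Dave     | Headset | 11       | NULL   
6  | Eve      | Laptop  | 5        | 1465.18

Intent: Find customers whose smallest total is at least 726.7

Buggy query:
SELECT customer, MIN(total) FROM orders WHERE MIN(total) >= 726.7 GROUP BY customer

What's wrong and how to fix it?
Bug: Aggregates like MIN are computed per group after WHERE runs

Fix: Replace WHERE with HAVING after the GROUP BY

Corrected query:
SELECT customer, MIN(total) FROM orders GROUP BY customer HAVING MIN(total) >= 726.7

Result:
customer | MIN(total)
---------+-----------
Bob      | 744.5     
Dave     | 986.67    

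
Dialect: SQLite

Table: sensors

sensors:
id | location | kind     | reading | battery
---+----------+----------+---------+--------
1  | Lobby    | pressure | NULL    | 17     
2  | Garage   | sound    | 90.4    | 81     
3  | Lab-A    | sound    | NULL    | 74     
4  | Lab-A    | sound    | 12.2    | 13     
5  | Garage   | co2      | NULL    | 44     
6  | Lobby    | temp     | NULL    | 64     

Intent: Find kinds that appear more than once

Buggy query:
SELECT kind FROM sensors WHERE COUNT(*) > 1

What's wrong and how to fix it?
Bug: WHERE can't reference COUNT(*); aggregates are computed after WHERE

Fix: GROUP BY kind, then filter groups with HAVING COUNT(*) > 1

Corrected query:
SELECT kind FROM sensors GROUP BY kind HAVING COUNT(*) > 1

Result:
kind 
-----
sound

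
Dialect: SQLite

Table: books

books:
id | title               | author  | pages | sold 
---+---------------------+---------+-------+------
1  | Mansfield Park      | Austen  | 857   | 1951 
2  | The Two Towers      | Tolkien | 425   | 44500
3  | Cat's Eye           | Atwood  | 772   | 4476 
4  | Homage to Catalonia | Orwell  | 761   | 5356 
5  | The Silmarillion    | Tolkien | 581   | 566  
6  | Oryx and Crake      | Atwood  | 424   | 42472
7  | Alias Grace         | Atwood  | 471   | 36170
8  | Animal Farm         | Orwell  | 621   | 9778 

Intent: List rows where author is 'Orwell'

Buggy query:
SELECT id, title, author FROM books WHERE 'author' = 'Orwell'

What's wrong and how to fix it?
Bug: 'author' in single quotes is a string literal, not the column; the comparison is literal-vs-literal and never true

Fix: Reference the column as author without single quotes

Corrected query:
SELECT id, title, author FROM books WHERE author = 'Orwell'

Result:
id | title               | author
---+---------------------+-------
4  | Homage to Catalonia | Orwell
8  | Animal Farm         | Orwell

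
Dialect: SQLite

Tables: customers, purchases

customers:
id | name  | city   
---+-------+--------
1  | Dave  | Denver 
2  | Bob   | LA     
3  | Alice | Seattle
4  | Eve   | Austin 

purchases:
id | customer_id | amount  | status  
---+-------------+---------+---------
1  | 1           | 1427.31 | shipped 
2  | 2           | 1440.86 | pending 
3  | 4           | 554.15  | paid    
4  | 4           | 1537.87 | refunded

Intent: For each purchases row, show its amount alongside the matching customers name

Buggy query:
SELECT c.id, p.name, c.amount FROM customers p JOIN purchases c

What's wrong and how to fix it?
Bug: Missing join condition: each purchases row is matched to all customers rows instead of just its own

Fix: Specify the join condition linking the foreign key to the parent id

Corrected query:
SELECT c.id, p.name, c.amount FROM customers p JOIN purchases c ON c.customer_id = p.id

Result:
id | name | amount 
---+------+--------
1  | Dave | 1427.31
2  | Bob  | 1440.86
3  | Eve  | 554.15 
4  | Eve  | 1537.87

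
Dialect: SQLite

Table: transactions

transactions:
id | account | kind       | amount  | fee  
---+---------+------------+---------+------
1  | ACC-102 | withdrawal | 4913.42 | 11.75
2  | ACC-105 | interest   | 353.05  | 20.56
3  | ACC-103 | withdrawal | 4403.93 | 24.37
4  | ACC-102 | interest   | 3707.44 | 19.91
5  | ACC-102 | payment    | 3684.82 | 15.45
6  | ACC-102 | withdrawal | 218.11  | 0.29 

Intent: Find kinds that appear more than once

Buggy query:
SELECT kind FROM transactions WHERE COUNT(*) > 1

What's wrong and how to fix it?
Bug: COUNT(*) is an aggregate and cannot be used in WHERE

Fix: Group first, then use HAVING for the count condition

Corrected query:
SELECT kind FROM transactions GROUP BY kind HAVING COUNT(*) > 1

Result:
kind      
----------
interest  
withdrawal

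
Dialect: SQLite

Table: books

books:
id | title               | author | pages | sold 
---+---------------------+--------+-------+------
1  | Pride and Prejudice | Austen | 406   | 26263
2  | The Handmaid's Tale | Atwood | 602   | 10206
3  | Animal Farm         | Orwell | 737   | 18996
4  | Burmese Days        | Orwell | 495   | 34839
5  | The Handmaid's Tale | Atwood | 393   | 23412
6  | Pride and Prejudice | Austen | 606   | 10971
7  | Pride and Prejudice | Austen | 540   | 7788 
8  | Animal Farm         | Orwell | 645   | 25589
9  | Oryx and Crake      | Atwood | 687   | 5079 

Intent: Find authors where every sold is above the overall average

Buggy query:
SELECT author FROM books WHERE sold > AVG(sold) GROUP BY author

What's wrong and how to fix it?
Bug: AVG() is an aggregate; it can't sit directly in WHERE

Fix: Compute the overall average in a scalar subquery and compare each group's MIN against it in HAVING

Corrected query:
SELECT author FROM books GROUP BY author HAVING MIN(sold) > (SELECT AVG(sold) FROM books)

Result:
author
------
Orwell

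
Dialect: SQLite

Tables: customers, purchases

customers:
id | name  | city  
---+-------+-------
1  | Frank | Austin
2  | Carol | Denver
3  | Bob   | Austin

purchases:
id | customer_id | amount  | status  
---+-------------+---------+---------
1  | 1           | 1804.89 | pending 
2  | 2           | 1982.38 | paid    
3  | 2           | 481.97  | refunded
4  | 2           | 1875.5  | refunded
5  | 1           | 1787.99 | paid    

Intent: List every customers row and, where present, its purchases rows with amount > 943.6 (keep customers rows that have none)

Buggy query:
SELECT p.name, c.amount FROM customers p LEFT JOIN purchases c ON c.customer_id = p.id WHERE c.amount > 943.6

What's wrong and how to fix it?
Bug: Filtering c.amount in WHERE discards the NULL rows produced by LEFT JOIN, turning it into an inner join

Fix: Put 'c.amount > 943.6' in the JOIN's ON clause instead of WHERE

Corrected query:
SELECT p.name, c.amount FROM customers p LEFT JOIN purchases c ON c.customer_id = p.id AND c.amount > 943.6

Result:
name  | amount 
------+--------
Frank | 1787.99
Frank | 1804.89
Carol | 1875.5 
Carol | 1982.38
Bob   | NULL   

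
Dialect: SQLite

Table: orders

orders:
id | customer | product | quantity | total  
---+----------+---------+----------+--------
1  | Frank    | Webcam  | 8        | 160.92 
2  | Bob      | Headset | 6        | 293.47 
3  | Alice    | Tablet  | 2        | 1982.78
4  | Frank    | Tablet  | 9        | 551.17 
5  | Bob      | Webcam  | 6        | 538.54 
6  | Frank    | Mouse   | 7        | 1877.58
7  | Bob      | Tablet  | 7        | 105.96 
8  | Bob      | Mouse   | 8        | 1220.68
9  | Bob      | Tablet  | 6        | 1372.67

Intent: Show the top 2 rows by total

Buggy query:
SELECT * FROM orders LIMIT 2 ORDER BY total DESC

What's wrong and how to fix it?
Bug: LIMIT must come after ORDER BY

Fix: Swap the clauses: ORDER BY first, then LIMIT

Corrected query:
SELECT * FROM orders ORDER BY total DESC LIMIT 2

Result:
id | customer | product | quantity | total  
---+----------+---------+----------+--------
3  | Alice    | Tablet  | 2        | 1982.78
6  | Frank    | Mouse   | 7        | 1877.58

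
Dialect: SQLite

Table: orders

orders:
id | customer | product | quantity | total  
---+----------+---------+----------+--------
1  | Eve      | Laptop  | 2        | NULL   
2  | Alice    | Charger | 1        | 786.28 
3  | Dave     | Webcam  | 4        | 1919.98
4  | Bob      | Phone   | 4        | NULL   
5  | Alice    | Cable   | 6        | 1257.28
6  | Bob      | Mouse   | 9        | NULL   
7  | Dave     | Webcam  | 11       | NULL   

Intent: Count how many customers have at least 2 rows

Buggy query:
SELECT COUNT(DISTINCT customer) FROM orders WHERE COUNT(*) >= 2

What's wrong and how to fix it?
Bug: WHERE filters individual rows, not groups, so a group-level COUNT is invalid there

Fix: Use a subquery that GROUPs and filters with HAVING, then count its rows

Corrected query:
SELECT COUNT(*) FROM (SELECT customer FROM orders GROUP BY customer HAVING COUNT(*) >= 2)

Result:
COUNT(*)
--------
3       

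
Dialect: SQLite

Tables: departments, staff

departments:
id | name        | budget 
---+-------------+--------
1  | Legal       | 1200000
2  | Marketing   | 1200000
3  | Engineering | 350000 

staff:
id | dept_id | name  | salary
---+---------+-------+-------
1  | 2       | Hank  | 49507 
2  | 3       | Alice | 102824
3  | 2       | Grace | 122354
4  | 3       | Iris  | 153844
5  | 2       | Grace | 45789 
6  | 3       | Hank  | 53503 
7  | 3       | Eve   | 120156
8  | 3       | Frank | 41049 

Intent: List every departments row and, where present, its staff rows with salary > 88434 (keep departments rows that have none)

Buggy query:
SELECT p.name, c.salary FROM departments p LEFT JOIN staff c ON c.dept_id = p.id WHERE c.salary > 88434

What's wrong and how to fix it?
Bug: A WHERE condition on the right-hand table after LEFT JOIN drops unmatched parents

Fix: Move the right-table condition into the ON clause so unmatched parents are kept

Corrected query:
SELECT p.name, c.salary FROM departments p LEFT JOIN staff c ON c.dept_id = p.id AND c.salary > 88434

Result:
name        | salary
------------+-------
Legal       | NULL  
Marketing   | 122354
Engineering | 102824
Engineering | 120156
Engineering | 153844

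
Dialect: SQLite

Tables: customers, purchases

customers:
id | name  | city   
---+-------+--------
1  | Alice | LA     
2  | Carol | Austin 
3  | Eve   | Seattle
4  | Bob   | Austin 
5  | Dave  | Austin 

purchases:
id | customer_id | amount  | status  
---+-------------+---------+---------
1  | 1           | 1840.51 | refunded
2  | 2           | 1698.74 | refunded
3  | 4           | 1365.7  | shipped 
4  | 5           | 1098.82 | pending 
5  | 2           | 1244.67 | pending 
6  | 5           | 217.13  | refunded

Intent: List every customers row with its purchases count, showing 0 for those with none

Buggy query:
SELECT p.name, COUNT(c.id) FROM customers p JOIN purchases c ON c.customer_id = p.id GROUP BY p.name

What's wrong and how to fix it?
Bug: An inner join excludes parents with zero children

Fix: Switch to LEFT JOIN to retain unmatched parent rows

Corrected query:
SELECT p.name, COUNT(c.id) FROM customers p LEFT JOIN purchases c ON c.customer_id = p.id GROUP BY p.name

Result:
name  | COUNT(c.id)
------+------------
Alice | 1          
Bob   | 1          
Carol | 2          
Dave  | 2          
Eve   | 0          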